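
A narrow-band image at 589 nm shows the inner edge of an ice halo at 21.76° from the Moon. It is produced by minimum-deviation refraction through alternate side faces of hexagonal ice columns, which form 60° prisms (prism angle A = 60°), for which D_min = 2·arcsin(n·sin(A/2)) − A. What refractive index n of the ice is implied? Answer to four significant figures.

1.309

Rearranging: n = sin((D_min + A)/2) / sin(A/2).
(D_min + A)/2 = (21.76° + 60°)/2 = 40.880°.
n = sin 40.880° / sin 30° = 0.6545 / 0.5000 = 1.3090.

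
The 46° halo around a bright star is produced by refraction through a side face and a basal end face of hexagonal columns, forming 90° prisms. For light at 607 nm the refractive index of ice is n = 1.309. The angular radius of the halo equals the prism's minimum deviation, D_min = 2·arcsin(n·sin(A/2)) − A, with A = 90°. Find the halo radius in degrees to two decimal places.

45.52°

n·sin(A/2) = 1.309 × sin 45° = 1.309 × 0.7071 = 0.9256.
D_min = 2·arcsin(0.9256) − 90° = 2 × 67.759° − 90° = 45.519°.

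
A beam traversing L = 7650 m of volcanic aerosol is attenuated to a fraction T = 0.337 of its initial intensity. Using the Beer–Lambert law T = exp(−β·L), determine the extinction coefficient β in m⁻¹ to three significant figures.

0.000142 m⁻¹

Beer–Lambert: T = exp(−βL) ⇒ β = −ln(T)/L = −ln(0.337)/7650 = 1.0877/7650 = 0.0001422 m⁻¹.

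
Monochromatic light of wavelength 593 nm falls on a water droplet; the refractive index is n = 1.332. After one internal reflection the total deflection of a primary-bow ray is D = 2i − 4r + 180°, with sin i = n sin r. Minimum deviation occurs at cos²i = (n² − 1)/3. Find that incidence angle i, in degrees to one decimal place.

59.5°

cos²i = (1.332² − 1)/3 = (1.77422 − 1)/3 = 0.25807.
cos i = 0.50801, so i = 59.469°.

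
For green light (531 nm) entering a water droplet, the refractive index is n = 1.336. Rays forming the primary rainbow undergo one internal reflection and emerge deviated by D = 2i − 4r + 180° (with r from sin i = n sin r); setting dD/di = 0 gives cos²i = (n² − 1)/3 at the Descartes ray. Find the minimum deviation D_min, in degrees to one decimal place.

cos²i = (1.78490 − 1)/3 = 0.26163; i = arccos(0.51150) = 59.236°.
sin r = sin 59.236°/1.336 = 0.64318; r = 40.029°.
D_min = 2·59.236° − 4·40.029° + 180° = 138.356°.

138.4°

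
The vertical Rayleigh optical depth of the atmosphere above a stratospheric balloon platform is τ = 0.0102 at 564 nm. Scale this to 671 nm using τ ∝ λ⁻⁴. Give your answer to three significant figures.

τ(671 nm) = τ(564 nm) × (564/671)⁴ = 0.0102 × (0.8405)⁴ = 0.0102 × 0.4991 = 0.0051.

0.00509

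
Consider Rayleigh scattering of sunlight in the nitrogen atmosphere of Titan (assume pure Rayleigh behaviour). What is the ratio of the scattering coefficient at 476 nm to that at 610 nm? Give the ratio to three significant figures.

2.70

Rayleigh scattering ∝ λ⁻⁴, so the ratio of coefficients is the inverse fourth power of the wavelength ratio.
σ(476)/σ(610) = (610/476)⁴ = (1.2815)⁴ = 2.697.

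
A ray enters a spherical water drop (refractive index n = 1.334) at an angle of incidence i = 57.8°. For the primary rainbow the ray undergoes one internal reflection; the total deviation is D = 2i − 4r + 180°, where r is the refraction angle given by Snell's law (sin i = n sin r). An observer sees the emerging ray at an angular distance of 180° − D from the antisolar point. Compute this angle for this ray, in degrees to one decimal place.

sin r = sin 57.8° / 1.334 = 0.8462/1.334 = 0.6343; r = 39.37°.
D = 2·57.8° − 4·39.37° + 180° = 115.60° − 157.48° + 180° = 138.12°.
Angle from antisolar point = 180° − D = 41.88°.

41.9°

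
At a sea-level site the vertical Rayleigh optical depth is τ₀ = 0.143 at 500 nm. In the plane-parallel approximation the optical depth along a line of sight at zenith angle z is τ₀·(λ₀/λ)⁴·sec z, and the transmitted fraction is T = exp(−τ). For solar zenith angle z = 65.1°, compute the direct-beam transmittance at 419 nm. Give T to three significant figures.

sec 65.1° = 2.3751.
τ = 0.143 × (500/419)⁴ × 2.3751 = 0.143 × 2.0278 × 2.3751 = 0.6887.
T = exp(−0.6887) = 0.5022.

0.502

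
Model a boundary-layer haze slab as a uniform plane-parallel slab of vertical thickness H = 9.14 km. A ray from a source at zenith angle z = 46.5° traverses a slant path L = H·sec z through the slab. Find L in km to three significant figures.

sec z = 1/cos 46.5° = 1.4527.
L = 9.14 × 1.4527 = 13.278 km.

13.3 km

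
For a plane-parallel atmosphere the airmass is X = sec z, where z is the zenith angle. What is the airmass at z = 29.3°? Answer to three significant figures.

1.15

X = sec z = 1/cos 29.3° = 1/0.8721 = 1.1467.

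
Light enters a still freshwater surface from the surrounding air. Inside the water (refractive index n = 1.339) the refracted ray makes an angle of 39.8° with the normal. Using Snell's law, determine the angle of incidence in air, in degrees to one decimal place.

59.0°

Snell: sin θ_i = n · sin θ_r = 1.339 × sin 39.8° = 1.339 × 0.6401 = 0.8571.
θ_i = arcsin(0.8571) = 58.99°.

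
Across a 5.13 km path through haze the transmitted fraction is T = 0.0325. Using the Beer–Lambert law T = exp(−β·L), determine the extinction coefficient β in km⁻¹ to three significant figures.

Beer–Lambert: T = exp(−βL) ⇒ β = −ln(T)/L = −ln(0.0325)/5.13 = 3.4265/5.13 = 0.6679 km⁻¹.

0.668 km⁻¹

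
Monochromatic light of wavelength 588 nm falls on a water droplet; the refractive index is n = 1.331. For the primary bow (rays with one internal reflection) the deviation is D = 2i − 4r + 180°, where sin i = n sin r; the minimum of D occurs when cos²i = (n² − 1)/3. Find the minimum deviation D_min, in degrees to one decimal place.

cos²i = (1.77156 − 1)/3 = 0.25719; i = arccos(0.50714) = 59.527°.
sin r = sin 59.527°/1.331 = 0.64753; r = 40.356°.
D_min = 2·59.527° − 4·40.356° + 180° = 137.630°.

137.6°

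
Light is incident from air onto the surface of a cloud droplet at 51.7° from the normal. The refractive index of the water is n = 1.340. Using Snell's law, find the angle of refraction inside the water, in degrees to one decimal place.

Snell: sin θ_r = sin θ_i / n = sin 51.7° / 1.340 = 0.7848 / 1.340 = 0.5857.
θ_r = arcsin(0.5857) = 35.85°.

35.8°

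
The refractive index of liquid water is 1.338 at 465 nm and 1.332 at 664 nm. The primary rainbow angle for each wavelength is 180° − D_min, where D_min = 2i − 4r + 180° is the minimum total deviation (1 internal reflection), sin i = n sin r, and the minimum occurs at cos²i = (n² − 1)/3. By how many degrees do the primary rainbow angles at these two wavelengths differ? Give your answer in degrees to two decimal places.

At 465 nm (n = 1.338): cos²i = 0.26341 → i = 59.120°, r = 39.899°, D_min = 138.643°, rainbow angle = 41.357°.
At 664 nm (n = 1.332): cos²i = 0.25807 → i = 59.469°, r = 40.290°, D_min = 137.776°, rainbow angle = 42.224°.
Angular width = |41.357° − 42.224°| = 0.867°.

0.87°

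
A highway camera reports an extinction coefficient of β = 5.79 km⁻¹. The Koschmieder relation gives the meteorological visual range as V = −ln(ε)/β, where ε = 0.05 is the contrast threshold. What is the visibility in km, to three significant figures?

0.517 km

V = −ln(0.05) / 5.79 = 2.996 / 5.79 = 0.5174 km.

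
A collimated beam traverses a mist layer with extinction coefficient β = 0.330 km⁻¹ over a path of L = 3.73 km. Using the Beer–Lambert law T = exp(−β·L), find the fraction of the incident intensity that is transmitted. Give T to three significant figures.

0.292

τ = β·L = 0.330 × 3.73 = 1.2309.
T = exp(−1.2309) = 0.2920.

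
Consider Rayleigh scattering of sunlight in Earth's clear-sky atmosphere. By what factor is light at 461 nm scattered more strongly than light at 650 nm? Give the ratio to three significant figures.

3.95

Rayleigh scattering ∝ λ⁻⁴, so the ratio of coefficients is the inverse fourth power of the wavelength ratio.
σ(461)/σ(650) = (650/461)⁴ = (1.4100)⁴ = 3.952.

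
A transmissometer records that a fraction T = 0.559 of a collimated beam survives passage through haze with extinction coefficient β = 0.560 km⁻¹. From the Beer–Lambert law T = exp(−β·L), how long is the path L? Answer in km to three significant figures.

1.04 km

Beer–Lambert: T = exp(−βL) ⇒ L = −ln(T)/β = −ln(0.559)/0.560 = 0.5816/0.560 = 1.039 km.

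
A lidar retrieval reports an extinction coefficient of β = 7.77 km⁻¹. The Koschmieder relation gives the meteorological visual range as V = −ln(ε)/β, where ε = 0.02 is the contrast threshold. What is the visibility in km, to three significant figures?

0.503 km

V = −ln(0.02) / 7.77 = 3.912 / 7.77 = 0.5035 km.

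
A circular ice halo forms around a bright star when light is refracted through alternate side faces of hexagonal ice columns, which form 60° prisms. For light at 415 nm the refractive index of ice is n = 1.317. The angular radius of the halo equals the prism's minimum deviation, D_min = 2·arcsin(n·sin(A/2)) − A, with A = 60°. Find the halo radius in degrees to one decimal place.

n·sin(A/2) = 1.317 × sin 30° = 1.317 × 0.5000 = 0.6585.
D_min = 2·arcsin(0.6585) − 60° = 2 × 41.186° − 60° = 22.371°.

22.4°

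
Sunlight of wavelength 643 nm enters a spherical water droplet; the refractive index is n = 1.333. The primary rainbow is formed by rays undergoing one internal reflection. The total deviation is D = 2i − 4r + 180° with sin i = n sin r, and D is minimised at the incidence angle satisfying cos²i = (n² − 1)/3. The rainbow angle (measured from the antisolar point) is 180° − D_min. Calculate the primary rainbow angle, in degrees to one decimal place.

cos²i = (1.77689 − 1)/3 = 0.25896; i = arccos(0.50888) = 59.410°.
sin r = sin 59.410°/1.333 = 0.64579; r = 40.225°.
D_min = 2·59.410° − 4·40.225° + 180° = 137.922°.
Rainbow angle = 180° − D_min = 42.078°.

42.1°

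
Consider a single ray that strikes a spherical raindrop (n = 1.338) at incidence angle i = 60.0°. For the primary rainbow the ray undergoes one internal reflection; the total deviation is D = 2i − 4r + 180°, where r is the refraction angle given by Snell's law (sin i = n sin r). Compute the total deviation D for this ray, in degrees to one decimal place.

138.7°

sin r = sin 60.0° / 1.338 = 0.8660/1.338 = 0.6473; r = 40.33°.
D = 2·60.0° − 4·40.33° + 180° = 120.00° − 161.34° + 180° = 138.66°.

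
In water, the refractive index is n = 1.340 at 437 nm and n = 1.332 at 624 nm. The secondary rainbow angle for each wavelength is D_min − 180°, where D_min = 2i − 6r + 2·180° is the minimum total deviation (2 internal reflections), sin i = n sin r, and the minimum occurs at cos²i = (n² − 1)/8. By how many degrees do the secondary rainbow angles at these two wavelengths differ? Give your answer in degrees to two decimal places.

2.08°

At 437 nm (n = 1.340): cos²i = 0.09945 → i = 71.618°, r = 45.088°, D_min = 232.709°, rainbow angle = 52.709°.
At 624 nm (n = 1.332): cos²i = 0.09678 → i = 71.875°, r = 45.520°, D_min = 230.628°, rainbow angle = 50.628°.
Angular width = |52.709° − 50.628°| = 2.080°.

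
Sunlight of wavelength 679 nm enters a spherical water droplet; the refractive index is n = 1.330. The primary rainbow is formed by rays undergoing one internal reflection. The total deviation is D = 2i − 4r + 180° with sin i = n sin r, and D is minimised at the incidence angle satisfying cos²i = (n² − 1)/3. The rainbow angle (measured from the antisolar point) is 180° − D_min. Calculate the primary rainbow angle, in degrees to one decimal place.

42.5°

cos²i = (1.76890 − 1)/3 = 0.25630; i = arccos(0.50626) = 59.585°.
sin r = sin 59.585°/1.330 = 0.64841; r = 40.422°.
D_min = 2·59.585° − 4·40.422° + 180° = 137.484°.
Rainbow angle = 180° − D_min = 42.516°.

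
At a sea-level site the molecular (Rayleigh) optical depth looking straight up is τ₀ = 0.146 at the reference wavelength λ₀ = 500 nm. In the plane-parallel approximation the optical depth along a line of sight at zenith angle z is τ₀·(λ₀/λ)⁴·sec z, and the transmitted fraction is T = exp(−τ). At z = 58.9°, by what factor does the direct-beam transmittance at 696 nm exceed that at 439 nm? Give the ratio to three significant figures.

1.49

Airmass: sec 58.9° = 1.9360.
τ(696 nm) = 0.146 × (500/696)⁴ × 1.9360 = 0.146 × 0.2663 × 1.9360 = 0.0753.
τ(439 nm) = 0.146 × (500/439)⁴ × 1.9360 = 0.146 × 1.6828 × 1.9360 = 0.4756.
T(696)/T(439) = exp(τ_B − τ_A) = exp(0.4004) = 1.4924.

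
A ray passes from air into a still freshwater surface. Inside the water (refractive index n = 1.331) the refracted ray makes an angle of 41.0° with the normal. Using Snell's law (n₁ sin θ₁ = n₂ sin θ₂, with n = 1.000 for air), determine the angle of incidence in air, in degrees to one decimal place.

60.8°

Snell: sin θ_i = n · sin θ_r = 1.331 × sin 41.0° = 1.331 × 0.6561 = 0.8732.
θ_i = arcsin(0.8732) = 60.83°.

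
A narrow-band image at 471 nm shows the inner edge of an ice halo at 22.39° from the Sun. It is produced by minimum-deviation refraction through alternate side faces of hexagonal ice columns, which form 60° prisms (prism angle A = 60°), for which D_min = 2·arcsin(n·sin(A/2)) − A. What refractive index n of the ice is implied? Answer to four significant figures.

Rearranging: n = sin((D_min + A)/2) / sin(A/2).
(D_min + A)/2 = (22.39° + 60°)/2 = 41.195°.
n = sin 41.195° / sin 30° = 0.6586 / 0.5000 = 1.3172.

1.317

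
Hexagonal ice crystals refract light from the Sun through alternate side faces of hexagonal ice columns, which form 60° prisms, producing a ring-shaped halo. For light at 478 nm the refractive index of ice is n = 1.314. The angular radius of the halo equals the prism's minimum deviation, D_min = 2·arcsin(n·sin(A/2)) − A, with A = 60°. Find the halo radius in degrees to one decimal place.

22.1°

n·sin(A/2) = 1.314 × sin 30° = 1.314 × 0.5000 = 0.6570.
D_min = 2·arcsin(0.6570) − 60° = 2 × 41.071° − 60° = 22.143°.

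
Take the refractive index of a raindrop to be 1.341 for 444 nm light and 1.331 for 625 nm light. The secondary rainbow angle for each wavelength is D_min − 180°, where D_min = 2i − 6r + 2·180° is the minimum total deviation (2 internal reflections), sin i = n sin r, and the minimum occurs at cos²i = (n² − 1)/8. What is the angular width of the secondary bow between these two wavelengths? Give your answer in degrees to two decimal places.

At 444 nm (n = 1.341): cos²i = 0.09979 → i = 71.586°, r = 45.034°, D_min = 232.966°, rainbow angle = 52.966°.
At 625 nm (n = 1.331): cos²i = 0.09645 → i = 71.907°, r = 45.575°, D_min = 230.365°, rainbow angle = 50.365°.
Angular width = |52.966° − 50.365°| = 2.601°.

2.60°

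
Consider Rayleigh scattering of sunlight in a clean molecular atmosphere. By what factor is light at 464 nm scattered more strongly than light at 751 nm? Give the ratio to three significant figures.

Rayleigh scattering ∝ λ⁻⁴, so the ratio of coefficients is the inverse fourth power of the wavelength ratio.
σ(464)/σ(751) = (751/464)⁴ = (1.6185)⁴ = 6.863.

6.86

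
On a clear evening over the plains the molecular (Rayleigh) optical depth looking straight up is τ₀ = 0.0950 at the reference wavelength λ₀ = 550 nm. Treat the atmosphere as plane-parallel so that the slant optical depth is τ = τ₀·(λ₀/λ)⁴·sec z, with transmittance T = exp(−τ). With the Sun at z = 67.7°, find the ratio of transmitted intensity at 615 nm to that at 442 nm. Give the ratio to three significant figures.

Airmass: sec 67.7° = 2.6354.
τ(615 nm) = 0.0950 × (550/615)⁴ × 2.6354 = 0.0950 × 0.6397 × 2.6354 = 0.1601.
τ(442 nm) = 0.0950 × (550/442)⁴ × 2.6354 = 0.0950 × 2.3975 × 2.6354 = 0.6002.
T(615)/T(442) = exp(τ_B − τ_A) = exp(0.4401) = 1.5529.

1.55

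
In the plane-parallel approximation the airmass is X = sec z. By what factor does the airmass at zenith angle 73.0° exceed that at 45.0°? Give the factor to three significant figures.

X(73.0°)/X(45.0°) = sec 73.0° / sec 45.0° = cos 45.0° / cos 73.0° = 0.7071/0.2924 = 2.4185.

2.42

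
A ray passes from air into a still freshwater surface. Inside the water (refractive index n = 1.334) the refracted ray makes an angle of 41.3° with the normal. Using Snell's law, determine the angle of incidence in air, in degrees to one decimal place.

61.7°

Snell: sin θ_i = n · sin θ_r = 1.334 × sin 41.3° = 1.334 × 0.6600 = 0.8804.
θ_i = arcsin(0.8804) = 61.70°.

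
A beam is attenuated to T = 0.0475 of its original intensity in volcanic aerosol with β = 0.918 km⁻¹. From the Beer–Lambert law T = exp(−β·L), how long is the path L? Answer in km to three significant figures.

3.32 km

Beer–Lambert: T = exp(−βL) ⇒ L = −ln(T)/β = −ln(0.0475)/0.918 = 3.0470/0.918 = 3.319 km.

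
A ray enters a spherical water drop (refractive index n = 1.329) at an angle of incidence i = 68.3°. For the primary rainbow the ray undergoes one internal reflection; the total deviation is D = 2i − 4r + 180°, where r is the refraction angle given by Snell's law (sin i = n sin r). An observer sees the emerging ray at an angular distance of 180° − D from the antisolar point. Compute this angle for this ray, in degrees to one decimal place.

40.8°

sin r = sin 68.3° / 1.329 = 0.9291/1.329 = 0.6991; r = 44.36°.
D = 2·68.3° − 4·44.36° + 180° = 136.60° − 177.43° + 180° = 139.17°.
Angle from antisolar point = 180° − D = 40.83°.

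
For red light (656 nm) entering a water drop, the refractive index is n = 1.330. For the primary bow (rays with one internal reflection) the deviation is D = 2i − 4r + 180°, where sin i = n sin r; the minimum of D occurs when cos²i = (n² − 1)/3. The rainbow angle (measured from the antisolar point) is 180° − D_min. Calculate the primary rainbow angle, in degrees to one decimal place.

cos²i = (1.76890 − 1)/3 = 0.25630; i = arccos(0.50626) = 59.585°.
sin r = sin 59.585°/1.330 = 0.64841; r = 40.422°.
D_min = 2·59.585° − 4·40.422° + 180° = 137.484°.
Rainbow angle = 180° − D_min = 42.516°.

42.5°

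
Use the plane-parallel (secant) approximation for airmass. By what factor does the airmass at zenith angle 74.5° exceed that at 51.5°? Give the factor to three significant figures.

2.33

X(74.5°)/X(51.5°) = sec 74.5° / sec 51.5° = cos 51.5° / cos 74.5° = 0.6225/0.2672 = 2.3294.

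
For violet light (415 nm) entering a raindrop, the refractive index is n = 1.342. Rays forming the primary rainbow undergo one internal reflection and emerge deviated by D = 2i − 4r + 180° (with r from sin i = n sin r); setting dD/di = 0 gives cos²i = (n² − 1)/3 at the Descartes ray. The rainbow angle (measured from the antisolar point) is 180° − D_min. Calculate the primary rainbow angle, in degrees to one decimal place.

cos²i = (1.80096 − 1)/3 = 0.26699; i = arccos(0.51671) = 58.888°.
sin r = sin 58.888°/1.342 = 0.63797; r = 39.641°.
D_min = 2·58.888° − 4·39.641° + 180° = 139.213°.
Rainbow angle = 180° − D_min = 40.787°.

40.8°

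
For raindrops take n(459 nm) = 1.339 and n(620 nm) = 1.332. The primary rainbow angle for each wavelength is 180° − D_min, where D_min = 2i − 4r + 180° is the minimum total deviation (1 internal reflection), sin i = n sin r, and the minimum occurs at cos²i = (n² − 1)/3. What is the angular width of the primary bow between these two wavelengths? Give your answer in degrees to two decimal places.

At 459 nm (n = 1.339): cos²i = 0.26431 → i = 59.062°, r = 39.834°, D_min = 138.786°, rainbow angle = 41.214°.
At 620 nm (n = 1.332): cos²i = 0.25807 → i = 59.469°, r = 40.290°, D_min = 137.776°, rainbow angle = 42.224°.
Angular width = |41.214° − 42.224°| = 1.010°.

1.01°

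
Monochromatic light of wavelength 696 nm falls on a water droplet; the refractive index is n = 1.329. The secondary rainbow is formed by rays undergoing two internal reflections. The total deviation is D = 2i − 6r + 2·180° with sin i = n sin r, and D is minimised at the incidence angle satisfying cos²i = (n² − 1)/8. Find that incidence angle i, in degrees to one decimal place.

cos²i = (1.329² − 1)/8 = (1.76624 − 1)/8 = 0.09578.
cos i = 0.30948, so i = 71.972°.

72.0°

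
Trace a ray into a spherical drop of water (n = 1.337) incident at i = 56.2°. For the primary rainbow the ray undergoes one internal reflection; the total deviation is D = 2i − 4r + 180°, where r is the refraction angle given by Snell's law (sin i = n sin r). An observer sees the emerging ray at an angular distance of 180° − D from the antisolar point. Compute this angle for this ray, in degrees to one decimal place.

41.3°

sin r = sin 56.2° / 1.337 = 0.8310/1.337 = 0.6215; r = 38.43°.
D = 2·56.2° − 4·38.43° + 180° = 112.40° − 153.71° + 180° = 138.69°.
Angle from antisolar point = 180° − D = 41.31°.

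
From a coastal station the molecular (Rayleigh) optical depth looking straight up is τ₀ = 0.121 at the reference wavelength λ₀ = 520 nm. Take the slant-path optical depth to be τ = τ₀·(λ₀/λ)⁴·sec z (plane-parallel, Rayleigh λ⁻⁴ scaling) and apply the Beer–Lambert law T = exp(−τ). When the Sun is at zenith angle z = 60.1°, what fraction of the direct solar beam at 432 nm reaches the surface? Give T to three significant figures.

0.601

sec 60.1° = 2.0061.
τ = 0.121 × (520/432)⁴ × 2.0061 = 0.121 × 2.0993 × 2.0061 = 0.5096.
T = exp(−0.5096) = 0.6008.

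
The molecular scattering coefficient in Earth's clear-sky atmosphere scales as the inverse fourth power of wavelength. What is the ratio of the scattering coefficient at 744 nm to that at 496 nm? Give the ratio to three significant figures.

Rayleigh scattering ∝ λ⁻⁴, so the ratio of coefficients is the inverse fourth power of the wavelength ratio.
σ(744)/σ(496) = (496/744)⁴ = (0.6667)⁴ = 0.1975.

0.198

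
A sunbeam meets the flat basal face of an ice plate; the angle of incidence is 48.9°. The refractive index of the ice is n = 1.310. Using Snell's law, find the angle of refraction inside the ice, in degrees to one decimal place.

Snell: sin θ_r = sin θ_i / n = sin 48.9° / 1.310 = 0.7536 / 1.310 = 0.5752.
θ_r = arcsin(0.5752) = 35.12°.

35.1°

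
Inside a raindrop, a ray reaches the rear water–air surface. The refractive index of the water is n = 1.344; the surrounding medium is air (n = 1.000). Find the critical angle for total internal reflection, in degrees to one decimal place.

sin θ_c = n_air / n = 1.000 / 1.344 = 0.7440.
θ_c = arcsin(0.7440) = 48.08°.

48.1°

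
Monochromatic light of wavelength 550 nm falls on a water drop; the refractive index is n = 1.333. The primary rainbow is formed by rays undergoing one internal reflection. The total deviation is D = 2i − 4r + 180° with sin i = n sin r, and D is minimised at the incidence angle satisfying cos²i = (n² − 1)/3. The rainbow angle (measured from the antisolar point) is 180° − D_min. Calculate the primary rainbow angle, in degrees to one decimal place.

cos²i = (1.77689 − 1)/3 = 0.25896; i = arccos(0.50888) = 59.410°.
sin r = sin 59.410°/1.333 = 0.64579; r = 40.225°.
D_min = 2·59.410° − 4·40.225° + 180° = 137.922°.
Rainbow angle = 180° − D_min = 42.078°.

42.1°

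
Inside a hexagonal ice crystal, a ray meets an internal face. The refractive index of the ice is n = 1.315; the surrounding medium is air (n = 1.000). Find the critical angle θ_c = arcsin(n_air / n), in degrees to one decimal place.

sin θ_c = n_air / n = 1.000 / 1.315 = 0.7605.
θ_c = arcsin(0.7605) = 49.50°.

49.5°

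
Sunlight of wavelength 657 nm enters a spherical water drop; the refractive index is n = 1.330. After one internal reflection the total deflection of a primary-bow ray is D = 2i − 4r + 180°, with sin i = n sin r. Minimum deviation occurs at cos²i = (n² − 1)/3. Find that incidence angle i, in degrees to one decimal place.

cos²i = (1.330² − 1)/3 = (1.76890 − 1)/3 = 0.25630.
cos i = 0.50626, so i = 59.585°.

59.6°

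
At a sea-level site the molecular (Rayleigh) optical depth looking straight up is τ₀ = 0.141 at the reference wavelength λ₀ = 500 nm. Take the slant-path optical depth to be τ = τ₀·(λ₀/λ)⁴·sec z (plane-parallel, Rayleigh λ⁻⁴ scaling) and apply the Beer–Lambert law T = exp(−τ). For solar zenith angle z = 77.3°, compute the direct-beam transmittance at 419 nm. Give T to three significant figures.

sec 77.3° = 4.5486.
τ = 0.141 × (500/419)⁴ × 4.5486 = 0.141 × 2.0278 × 4.5486 = 1.3005.
T = exp(−1.3005) = 0.2724.

0.272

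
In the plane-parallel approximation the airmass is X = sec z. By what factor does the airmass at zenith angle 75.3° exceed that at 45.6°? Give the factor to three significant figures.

X(75.3°)/X(45.6°) = sec 75.3° / sec 45.6° = cos 45.6° / cos 75.3° = 0.6997/0.2538 = 2.7572.

2.76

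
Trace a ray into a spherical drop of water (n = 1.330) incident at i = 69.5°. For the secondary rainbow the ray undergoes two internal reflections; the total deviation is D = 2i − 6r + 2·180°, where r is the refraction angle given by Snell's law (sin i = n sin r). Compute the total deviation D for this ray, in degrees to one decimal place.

230.4°

sin r = sin 69.5° / 1.330 = 0.9367/1.330 = 0.7043; r = 44.77°.
D = 2·69.5° − 6·44.77° + 2·180° = 139.00° − 268.62° + 360° = 230.38°.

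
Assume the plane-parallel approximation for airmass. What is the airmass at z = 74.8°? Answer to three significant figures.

3.81

X = sec z = 1/cos 74.8° = 1/0.2622 = 3.8140.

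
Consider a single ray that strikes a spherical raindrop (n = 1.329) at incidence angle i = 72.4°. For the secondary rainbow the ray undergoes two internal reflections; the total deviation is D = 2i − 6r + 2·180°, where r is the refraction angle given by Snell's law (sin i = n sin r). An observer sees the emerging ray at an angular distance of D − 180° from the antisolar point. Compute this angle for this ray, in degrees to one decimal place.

sin r = sin 72.4° / 1.329 = 0.9532/1.329 = 0.7172; r = 45.83°.
D = 2·72.4° − 6·45.83° + 2·180° = 144.80° − 274.95° + 360° = 229.85°.
Angle from antisolar point = D − 180° = 49.85°.

49.8°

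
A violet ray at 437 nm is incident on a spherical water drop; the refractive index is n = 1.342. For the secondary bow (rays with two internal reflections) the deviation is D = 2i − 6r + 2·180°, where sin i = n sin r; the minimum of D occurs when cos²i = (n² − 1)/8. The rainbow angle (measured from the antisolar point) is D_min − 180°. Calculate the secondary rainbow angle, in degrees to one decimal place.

cos²i = (1.80096 − 1)/8 = 0.10012; i = arccos(0.31642) = 71.554°.
sin r = sin 71.554°/1.342 = 0.70687; r = 44.981°.
D_min = 2·71.554° − 6·44.981° + 360° = 233.222°.
Rainbow angle = D_min − 180° = 53.222°.

53.2°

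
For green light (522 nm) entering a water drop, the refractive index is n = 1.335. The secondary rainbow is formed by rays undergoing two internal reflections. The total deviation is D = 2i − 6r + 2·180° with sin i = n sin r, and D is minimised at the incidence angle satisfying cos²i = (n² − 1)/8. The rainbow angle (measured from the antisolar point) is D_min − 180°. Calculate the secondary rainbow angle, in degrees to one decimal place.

51.4°

cos²i = (1.78222 − 1)/8 = 0.09778; i = arccos(0.31269) = 71.778°.
sin r = sin 71.778°/1.335 = 0.71150; r = 45.357°.
D_min = 2·71.778° − 6·45.357° + 360° = 231.414°.
Rainbow angle = D_min − 180° = 51.414°.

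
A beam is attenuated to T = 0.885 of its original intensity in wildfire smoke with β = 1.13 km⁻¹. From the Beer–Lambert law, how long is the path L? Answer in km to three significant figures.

0.108 km

Beer–Lambert: T = exp(−βL) ⇒ L = −ln(T)/β = −ln(0.885)/1.13 = 0.1222/1.13 = 0.1081 km.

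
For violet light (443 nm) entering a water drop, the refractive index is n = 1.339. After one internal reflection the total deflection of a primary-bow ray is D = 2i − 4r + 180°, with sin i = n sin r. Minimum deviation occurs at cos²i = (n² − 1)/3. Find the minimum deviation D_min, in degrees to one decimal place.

138.8°

cos²i = (1.79292 − 1)/3 = 0.26431; i = arccos(0.51411) = 59.062°.
sin r = sin 59.062°/1.339 = 0.64057; r = 39.834°.
D_min = 2·59.062° − 4·39.834° + 180° = 138.786°.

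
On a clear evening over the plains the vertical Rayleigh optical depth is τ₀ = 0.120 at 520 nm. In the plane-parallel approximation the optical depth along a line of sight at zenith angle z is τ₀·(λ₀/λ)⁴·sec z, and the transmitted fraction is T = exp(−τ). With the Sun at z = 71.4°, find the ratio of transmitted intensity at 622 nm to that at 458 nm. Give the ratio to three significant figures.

1.55

Airmass: sec 71.4° = 3.1352.
τ(622 nm) = 0.120 × (520/622)⁴ × 3.1352 = 0.120 × 0.4885 × 3.1352 = 0.1838.
τ(458 nm) = 0.120 × (520/458)⁴ × 3.1352 = 0.120 × 1.6617 × 3.1352 = 0.6252.
T(622)/T(458) = exp(τ_B − τ_A) = exp(0.4414) = 1.5549.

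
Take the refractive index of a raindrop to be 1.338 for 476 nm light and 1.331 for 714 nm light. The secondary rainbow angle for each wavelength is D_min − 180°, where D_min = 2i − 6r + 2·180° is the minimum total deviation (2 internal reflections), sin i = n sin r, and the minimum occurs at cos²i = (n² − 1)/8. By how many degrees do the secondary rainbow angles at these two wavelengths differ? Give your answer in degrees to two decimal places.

At 476 nm (n = 1.338): cos²i = 0.09878 → i = 71.682°, r = 45.195°, D_min = 232.193°, rainbow angle = 52.193°.
At 714 nm (n = 1.331): cos²i = 0.09645 → i = 71.907°, r = 45.575°, D_min = 230.365°, rainbow angle = 50.365°.
Angular width = |52.193° − 50.365°| = 1.828°.

1.83°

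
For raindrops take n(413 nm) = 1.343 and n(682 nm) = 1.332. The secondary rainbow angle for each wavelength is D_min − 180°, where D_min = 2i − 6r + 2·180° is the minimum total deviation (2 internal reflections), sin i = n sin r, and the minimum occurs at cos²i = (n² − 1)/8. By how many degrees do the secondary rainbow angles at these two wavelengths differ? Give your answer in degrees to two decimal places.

At 413 nm (n = 1.343): cos²i = 0.10046 → i = 71.522°, r = 44.928°, D_min = 233.478°, rainbow angle = 53.478°.
At 682 nm (n = 1.332): cos²i = 0.09678 → i = 71.875°, r = 45.520°, D_min = 230.628°, rainbow angle = 50.628°.
Angular width = |53.478° − 50.628°| = 2.849°.

2.85°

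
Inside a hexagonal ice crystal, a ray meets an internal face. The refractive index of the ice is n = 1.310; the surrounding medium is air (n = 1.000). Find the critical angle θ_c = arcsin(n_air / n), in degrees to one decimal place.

49.8°

sin θ_c = n_air / n = 1.000 / 1.310 = 0.7634.
θ_c = arcsin(0.7634) = 49.76°.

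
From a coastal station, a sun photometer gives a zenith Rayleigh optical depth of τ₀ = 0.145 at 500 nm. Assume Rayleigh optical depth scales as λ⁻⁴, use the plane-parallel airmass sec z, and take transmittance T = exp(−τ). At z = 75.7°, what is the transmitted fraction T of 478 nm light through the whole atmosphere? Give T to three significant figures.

sec 75.7° = 4.0486.
τ = 0.145 × (500/478)⁴ × 4.0486 = 0.145 × 1.1972 × 4.0486 = 0.7028.
T = exp(−0.7028) = 0.4952.

0.495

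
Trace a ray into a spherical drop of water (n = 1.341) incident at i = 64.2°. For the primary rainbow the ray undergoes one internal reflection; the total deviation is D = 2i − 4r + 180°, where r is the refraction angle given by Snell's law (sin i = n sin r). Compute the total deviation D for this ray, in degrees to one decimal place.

139.7°

sin r = sin 64.2° / 1.341 = 0.9003/1.341 = 0.6714; r = 42.17°.
D = 2·64.2° − 4·42.17° + 180° = 128.40° − 168.69° + 180° = 139.71°.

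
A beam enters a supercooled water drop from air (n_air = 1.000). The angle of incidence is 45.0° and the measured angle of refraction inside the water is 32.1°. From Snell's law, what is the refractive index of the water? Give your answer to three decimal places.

n = sin θ_i / sin θ_r = sin 45.0° / sin 32.1° = 0.7071 / 0.5314 = 1.3307.

1.331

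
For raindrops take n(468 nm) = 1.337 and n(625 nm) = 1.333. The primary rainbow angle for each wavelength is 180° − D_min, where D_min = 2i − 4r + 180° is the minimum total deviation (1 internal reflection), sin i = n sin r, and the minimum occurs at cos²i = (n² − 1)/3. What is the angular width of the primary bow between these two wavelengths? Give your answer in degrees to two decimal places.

0.58°

At 468 nm (n = 1.337): cos²i = 0.26252 → i = 59.178°, r = 39.964°, D_min = 138.500°, rainbow angle = 41.500°.
At 625 nm (n = 1.333): cos²i = 0.25896 → i = 59.410°, r = 40.225°, D_min = 137.922°, rainbow angle = 42.078°.
Angular width = |41.500° − 42.078°| = 0.578°.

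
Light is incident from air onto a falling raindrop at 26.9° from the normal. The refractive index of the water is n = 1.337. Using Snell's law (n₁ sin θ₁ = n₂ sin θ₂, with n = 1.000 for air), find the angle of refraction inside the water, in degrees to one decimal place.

Snell: sin θ_r = sin θ_i / n = sin 26.9° / 1.337 = 0.4524 / 1.337 = 0.3384.
θ_r = arcsin(0.3384) = 19.78°.

19.8°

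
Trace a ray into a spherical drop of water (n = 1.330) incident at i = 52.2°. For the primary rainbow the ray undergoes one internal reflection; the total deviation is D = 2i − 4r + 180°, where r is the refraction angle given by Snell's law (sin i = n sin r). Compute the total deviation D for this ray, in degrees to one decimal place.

sin r = sin 52.2° / 1.330 = 0.7902/1.330 = 0.5941; r = 36.45°.
D = 2·52.2° − 4·36.45° + 180° = 104.40° − 145.79° + 180° = 138.61°.

138.6°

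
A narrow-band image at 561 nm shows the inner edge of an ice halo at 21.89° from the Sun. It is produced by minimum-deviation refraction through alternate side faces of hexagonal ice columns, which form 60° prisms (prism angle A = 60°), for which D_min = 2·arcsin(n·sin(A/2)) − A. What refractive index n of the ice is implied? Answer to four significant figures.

1.311

Rearranging: n = sin((D_min + A)/2) / sin(A/2).
(D_min + A)/2 = (21.89° + 60°)/2 = 40.945°.
n = sin 40.945° / sin 30° = 0.6553 / 0.5000 = 1.3107.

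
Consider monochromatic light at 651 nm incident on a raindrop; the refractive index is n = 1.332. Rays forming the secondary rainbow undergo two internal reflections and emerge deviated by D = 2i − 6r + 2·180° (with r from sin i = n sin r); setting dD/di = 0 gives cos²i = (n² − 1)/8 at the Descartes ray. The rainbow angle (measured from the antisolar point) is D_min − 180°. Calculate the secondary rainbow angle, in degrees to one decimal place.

50.6°

cos²i = (1.77422 − 1)/8 = 0.09678; i = arccos(0.31109) = 71.875°.
sin r = sin 71.875°/1.332 = 0.71350; r = 45.520°.
D_min = 2·71.875° − 6·45.520° + 360° = 230.628°.
Rainbow angle = D_min − 180° = 50.628°.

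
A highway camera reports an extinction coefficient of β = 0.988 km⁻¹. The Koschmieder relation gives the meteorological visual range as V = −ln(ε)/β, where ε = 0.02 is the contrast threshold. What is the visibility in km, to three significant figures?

V = −ln(0.02) / 0.988 = 3.912 / 0.988 = 3.9595 km.

3.96 km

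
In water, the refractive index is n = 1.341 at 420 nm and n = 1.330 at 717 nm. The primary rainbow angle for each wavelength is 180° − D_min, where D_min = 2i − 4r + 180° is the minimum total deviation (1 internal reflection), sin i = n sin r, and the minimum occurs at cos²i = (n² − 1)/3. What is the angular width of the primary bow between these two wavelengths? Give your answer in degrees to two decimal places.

At 420 nm (n = 1.341): cos²i = 0.26609 → i = 58.946°, r = 39.705°, D_min = 139.071°, rainbow angle = 40.929°.
At 717 nm (n = 1.330): cos²i = 0.25630 → i = 59.585°, r = 40.422°, D_min = 137.484°, rainbow angle = 42.516°.
Angular width = |40.929° − 42.516°| = 1.588°.

1.59°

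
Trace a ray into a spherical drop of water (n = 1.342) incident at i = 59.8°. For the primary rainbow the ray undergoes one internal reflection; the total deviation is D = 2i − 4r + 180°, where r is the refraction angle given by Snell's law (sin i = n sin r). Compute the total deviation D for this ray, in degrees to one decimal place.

139.2°

sin r = sin 59.8° / 1.342 = 0.8643/1.342 = 0.6440; r = 40.09°.
D = 2·59.8° − 4·40.09° + 180° = 119.60° − 160.37° + 180° = 139.23°.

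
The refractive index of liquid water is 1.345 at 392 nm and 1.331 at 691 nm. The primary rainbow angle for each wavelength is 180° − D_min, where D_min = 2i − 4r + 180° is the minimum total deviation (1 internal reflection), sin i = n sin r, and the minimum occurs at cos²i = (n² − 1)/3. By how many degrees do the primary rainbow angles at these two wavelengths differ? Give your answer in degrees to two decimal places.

2.01°

At 392 nm (n = 1.345): cos²i = 0.26967 → i = 58.715°, r = 39.448°, D_min = 139.635°, rainbow angle = 40.365°.
At 691 nm (n = 1.331): cos²i = 0.25719 → i = 59.527°, r = 40.356°, D_min = 137.630°, rainbow angle = 42.370°.
Angular width = |40.365° − 42.370°| = 2.005°.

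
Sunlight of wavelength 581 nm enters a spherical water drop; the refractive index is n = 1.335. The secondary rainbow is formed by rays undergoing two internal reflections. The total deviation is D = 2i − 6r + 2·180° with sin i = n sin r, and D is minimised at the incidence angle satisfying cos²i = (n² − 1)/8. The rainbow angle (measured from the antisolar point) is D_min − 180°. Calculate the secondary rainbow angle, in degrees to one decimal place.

cos²i = (1.78222 − 1)/8 = 0.09778; i = arccos(0.31269) = 71.778°.
sin r = sin 71.778°/1.335 = 0.71150; r = 45.357°.
D_min = 2·71.778° − 6·45.357° + 360° = 231.414°.
Rainbow angle = D_min − 180° = 51.414°.

51.4°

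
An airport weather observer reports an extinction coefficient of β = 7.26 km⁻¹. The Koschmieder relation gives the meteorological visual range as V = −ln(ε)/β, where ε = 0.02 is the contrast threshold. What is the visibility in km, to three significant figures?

V = −ln(0.02) / 7.26 = 3.912 / 7.26 = 0.5388 km.

0.539 km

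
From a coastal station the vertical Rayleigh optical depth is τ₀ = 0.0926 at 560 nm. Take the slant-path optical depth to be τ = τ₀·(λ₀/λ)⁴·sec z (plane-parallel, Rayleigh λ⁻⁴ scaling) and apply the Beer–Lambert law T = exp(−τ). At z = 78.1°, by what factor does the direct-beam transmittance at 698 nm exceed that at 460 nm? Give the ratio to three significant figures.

Airmass: sec 78.1° = 4.8496.
τ(698 nm) = 0.0926 × (560/698)⁴ × 4.8496 = 0.0926 × 0.4143 × 4.8496 = 0.1861.
τ(460 nm) = 0.0926 × (560/460)⁴ × 4.8496 = 0.0926 × 2.1964 × 4.8496 = 0.9864.
T(698)/T(460) = exp(τ_B − τ_A) = exp(0.8003) = 2.2262.

2.23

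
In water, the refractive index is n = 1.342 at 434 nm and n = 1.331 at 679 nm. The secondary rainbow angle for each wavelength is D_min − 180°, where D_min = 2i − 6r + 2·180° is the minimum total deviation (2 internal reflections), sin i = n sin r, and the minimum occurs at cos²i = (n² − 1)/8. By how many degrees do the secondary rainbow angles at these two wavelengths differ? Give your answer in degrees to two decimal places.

2.86°

At 434 nm (n = 1.342): cos²i = 0.10012 → i = 71.554°, r = 44.981°, D_min = 233.222°, rainbow angle = 53.222°.
At 679 nm (n = 1.331): cos²i = 0.09645 → i = 71.907°, r = 45.575°, D_min = 230.365°, rainbow angle = 50.365°.
Angular width = |53.222° − 50.365°| = 2.857°.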